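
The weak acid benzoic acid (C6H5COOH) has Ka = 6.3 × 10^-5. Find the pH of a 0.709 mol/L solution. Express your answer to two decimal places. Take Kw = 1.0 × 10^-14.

C6H5COOH ⇌ C6H5COO- + H+
Ka = [H+]²/(0.709 − [H+]) = 6.3 × 10^-5
Assume [H+] ≪ 0.709: [H+] ≈ √(6.3 × 10^-5 × 0.709) = 6.68 × 10^-3 M
pH = −log(6.68 × 10^-3) = 2.18

pH = 2.18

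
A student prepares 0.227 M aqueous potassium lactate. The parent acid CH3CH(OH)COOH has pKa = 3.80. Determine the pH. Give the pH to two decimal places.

pH = 8.58

CH3CH(OH)COO- is the conjugate base of the weak acid CH3CH(OH)COOH.
Ka = 10^(−3.80) = 1.58 × 10^-4
Kb = Kw/Ka = 1.0×10^-14 / 1.58 × 10^-4 = 6.33 × 10^-11
Kb = x²/(0.227 − x) = 6.33 × 10^-11
Since Kb ≪ C₀, x ≈ √(Kb·C₀) = 3.79 × 10^-6 M.
(x/C₀ = 0.0017% < 5%, so the approximation holds.)
pOH = −log(3.79 × 10^-6) = 5.42; pH = 14.00 − 5.42 = 8.58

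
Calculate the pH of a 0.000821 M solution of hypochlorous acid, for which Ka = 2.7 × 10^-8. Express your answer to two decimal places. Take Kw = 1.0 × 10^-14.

HOCl ⇌ OCl- + H+
From the ICE table, Ka = x²/(0.000821 − x) = 2.7 × 10^-8.
Neglecting x in the denominator: x = √(2.7 × 10^-8 × 0.000821) = 4.71 × 10^-6 M
Check: 0.57% ionized — well under 5%, approximation valid.
pH = −log(4.71 × 10^-6) = 5.33

pH = 5.33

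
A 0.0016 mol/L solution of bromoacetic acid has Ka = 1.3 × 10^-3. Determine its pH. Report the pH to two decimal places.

pH = 3.03

BrCH2COOH ⇌ BrCH2COO- + H+
Ka = [H+]²/(0.0016 − [H+]) = 1.3 × 10^-3
The 5% rule fails; solving [H+]² + Ka·[H+] − Ka·C₀ = 0 exactly:
[H+] = (−Ka + √(Ka² + 4·Ka·C₀))/2 = 9.32 × 10^-4 M
pH = −log[H+] = −log(9.32 × 10^-4) = 3.03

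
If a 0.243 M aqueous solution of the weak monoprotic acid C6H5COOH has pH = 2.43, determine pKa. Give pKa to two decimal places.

pKa = 4.24

[H+] = 10^(-2.43) = 3.72 × 10^-3 M
At equilibrium [HA] = 0.243 − 3.72 × 10^-3 = 2.39 × 10^-1 M
Ka = [H+][A-]/[HA] = (3.72 × 10^-3)² / 2.39 × 10^-1 = 5.79 × 10^-5
pKa = -log(5.79 × 10^-5) = 4.24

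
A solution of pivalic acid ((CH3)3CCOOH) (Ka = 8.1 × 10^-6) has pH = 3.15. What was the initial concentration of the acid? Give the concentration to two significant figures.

[H+] = 10^(-3.15) = 7.08 × 10^-4 M = x
Ka = x²/(C₀ − x) ⇒ C₀ = x + x²/Ka
C₀ = 7.08 × 10^-4 + (7.08 × 10^-4)²/(8.1 × 10^-6) = 6.26 × 10^-2 M

C₀ = 6.3 × 10^-2 M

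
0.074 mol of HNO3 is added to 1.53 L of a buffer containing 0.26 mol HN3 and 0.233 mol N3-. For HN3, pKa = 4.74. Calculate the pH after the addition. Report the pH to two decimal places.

After neutralization: n(HN3) = 0.334 mol, n(N3-) = 0.159 mol.
pH = pKa + log([A⁻]/[HA]) = 4.74 + log(0.159/0.334) = 4.74 -0.322

pH = 4.42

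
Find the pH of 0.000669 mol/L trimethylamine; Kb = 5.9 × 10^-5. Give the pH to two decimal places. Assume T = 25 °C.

pH = 10.23

(CH3)3N + H2O ⇌ (CH3)3NH+ + OH-
Kb = [OH-]²/(0.000669 − [OH-]) = 5.9 × 10^-5
Here C₀/Kb ≈ 11.3, so the small-[OH-] approximation fails. Use the quadratic:
[OH-] = (−Kb + √(Kb² + 4·Kb·C₀))/2 = 1.71 × 10^-4 M
pOH = 3.77, so pH = 14.00 − pOH = 10.23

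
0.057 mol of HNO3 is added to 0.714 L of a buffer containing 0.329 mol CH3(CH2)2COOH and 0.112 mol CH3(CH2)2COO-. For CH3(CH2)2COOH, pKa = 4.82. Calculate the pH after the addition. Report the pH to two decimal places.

pH = 3.97

Added H+ converts CH3(CH2)2COO- to CH3(CH2)2COOH: CH3(CH2)2COOH → 0.386 mol, CH3(CH2)2COO- → 0.055 mol.
pH = pKa + log(n_CH3(CH2)2COO-/n_CH3(CH2)2COOH) = 4.82 + log(0.055/0.386) = 4.82 + (-0.846)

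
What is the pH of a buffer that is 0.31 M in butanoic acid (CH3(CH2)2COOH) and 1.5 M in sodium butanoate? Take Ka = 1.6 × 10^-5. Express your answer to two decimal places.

pKa = −log(1.6 × 10^-5) = 4.796
Using pH = pKa + log([base]/[acid]) with [base]/[acid] = 1.5/0.31:
pH = 4.796 + (+0.685) = 5.48

pH = 5.48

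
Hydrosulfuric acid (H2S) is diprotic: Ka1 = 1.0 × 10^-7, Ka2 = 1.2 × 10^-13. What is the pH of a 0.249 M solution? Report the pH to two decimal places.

Ka1 ≫ Ka2, so treat the first dissociation as the only significant source of H+.
Ka1 = x²/(0.249 − x) = 1.0 × 10^-7
x ≈ √(1.0 × 10^-7 × 0.249) = 1.58 × 10^-4 M
pH = −log(1.58 × 10^-4) = 3.80

pH = 3.80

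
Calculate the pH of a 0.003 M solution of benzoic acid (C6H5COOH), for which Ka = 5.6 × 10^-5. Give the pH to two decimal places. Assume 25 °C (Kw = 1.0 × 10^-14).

C6H5COOH ⇌ C6H5COO- + H+
From the ICE table, Ka = [H+]²/(0.003 − [H+]) = 5.6 × 10^-5.
[H+] is not negligible relative to C₀; solve [H+]² + 5.6e-05·[H+] − 1.68e-07 = 0.
[H+] = (−Ka + √(Ka² + 4·Ka·C₀))/2 = 3.83 × 10^-4 M
pH = −log(3.83 × 10^-4) = 3.42

pH = 3.42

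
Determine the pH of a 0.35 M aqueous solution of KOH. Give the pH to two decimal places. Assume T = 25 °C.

pH = 13.54

KOH is a strong base; [OH-] = 0.35 M.
pOH = -log(0.35) = 0.46
pH = 14.00 - 0.46 = 13.54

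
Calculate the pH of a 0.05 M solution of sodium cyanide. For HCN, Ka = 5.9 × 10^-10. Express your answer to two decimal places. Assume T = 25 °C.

CN- is the conjugate base of the weak acid HCN.
Kb = Kw/Ka = 1.0×10^-14 / 5.9 × 10^-10 = 1.69 × 10^-5
From the ICE table, Kb = [OH-]²/(0.05 − [OH-]) = 1.69 × 10^-5.
Assume [OH-] ≪ 0.05: [OH-] ≈ √(1.69 × 10^-5 × 0.05) = 9.19 × 10^-4 M
([OH-]/C₀ = 1.8% < 5%, so the approximation holds.)
pOH = −log(9.19 × 10^-4) = 3.04; pH = 14.00 − 3.04 = 10.96

pH = 10.96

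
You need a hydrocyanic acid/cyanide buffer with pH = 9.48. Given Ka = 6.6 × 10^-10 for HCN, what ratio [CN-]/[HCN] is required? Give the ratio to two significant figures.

pKa = -log(6.6 × 10^-10) = 9.180
pH = pKa + log(r) ⇒ log(r) = 9.48 − 9.180 = +0.300
r = [CN-]/[HCN] = 10^(+0.300) = 2

ratio = 2.0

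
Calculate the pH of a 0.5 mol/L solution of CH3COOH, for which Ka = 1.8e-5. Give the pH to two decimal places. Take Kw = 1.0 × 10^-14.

CH3COOH ⇌ CH3COO- + H+
Ka = [H+]²/(0.5 − [H+]) = 1.8 × 10^-5
Since Ka ≪ C₀, [H+] ≈ √(Ka·C₀) = 3.00 × 10^-3 M.
([H+]/C₀ = 0.6% < 5%, so the approximation holds.)
pH = −log[H+] = −log(3.00 × 10^-3) = 2.52

pH = 2.52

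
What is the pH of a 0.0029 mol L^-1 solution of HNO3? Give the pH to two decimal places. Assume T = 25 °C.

HNO3 is a strong acid and dissociates completely, so [H+] = 0.0029 M.
pH = -log(0.0029) = 2.54

pH = 2.54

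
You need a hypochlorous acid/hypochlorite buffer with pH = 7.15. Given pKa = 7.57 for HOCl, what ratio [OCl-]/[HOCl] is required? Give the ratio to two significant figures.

pH = pKa + log(r) ⇒ log(r) = 7.15 − 7.57 = -0.42
r = [OCl-]/[HOCl] = 10^(-0.42) = 0.38

ratio = 0.38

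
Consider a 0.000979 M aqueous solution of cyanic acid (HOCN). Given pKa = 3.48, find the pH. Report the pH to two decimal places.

pH = 3.37

HOCN ⇌ OCN- + H+
Ka = 10^(−3.48) = 3.31 × 10^-4
Ka = [H+]²/(0.000979 − [H+]) = 3.31 × 10^-4
[H+] is not negligible relative to C₀; solve [H+]² + 0.000331·[H+] − 3.24e-07 = 0.
[H+] = (−Ka + √(Ka² + 4·Ka·C₀))/2 = 4.27 × 10^-4 M
pH = −log[H+] = −log(4.27 × 10^-4) = 3.37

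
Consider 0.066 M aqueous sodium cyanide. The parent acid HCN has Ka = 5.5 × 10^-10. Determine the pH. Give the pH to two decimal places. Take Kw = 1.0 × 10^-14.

pH = 11.04

CN- is the conjugate base of the weak acid HCN.
Kb = Kw/Ka = 1.0×10^-14 / 5.5 × 10^-10 = 1.82 × 10^-5
From the ICE table, Kb = x²/(0.066 − x) = 1.82 × 10^-5.
Since Kb ≪ C₀, x ≈ √(Kb·C₀) = 1.10 × 10^-3 M.
(x/C₀ = 1.7% < 5%, so the approximation holds.)
pOH = 2.96, so pH = 14.00 − pOH = 11.04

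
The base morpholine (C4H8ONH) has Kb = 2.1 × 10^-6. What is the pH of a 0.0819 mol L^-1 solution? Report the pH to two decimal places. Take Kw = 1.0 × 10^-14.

pH = 10.62

C4H8ONH + H2O ⇌ C4H8ONH2+ + OH-
Let x = [OH-] at equilibrium. Kb = x²/(0.0819 − x).
Since Kb ≪ C₀, x ≈ √(Kb·C₀) = 4.15 × 10^-4 M.
pOH = 3.38, so pH = 14.00 − pOH = 10.62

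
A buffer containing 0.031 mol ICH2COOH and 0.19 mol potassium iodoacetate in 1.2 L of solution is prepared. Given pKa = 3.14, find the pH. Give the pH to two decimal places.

pH = 3.93

Henderson–Hasselbalch: pH = pKa + log([ICH2COO-]/[ICH2COOH]) = 3.14 + log(0.19/0.031)
pH = 3.14 + (+0.787) = 3.93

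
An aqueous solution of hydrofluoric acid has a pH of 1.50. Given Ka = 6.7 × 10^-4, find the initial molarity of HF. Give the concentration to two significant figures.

C₀ = 1.5 M

[H+] = 10^(-1.50) = 3.16 × 10^-2 M = x
Ka = x²/(C₀ − x) ⇒ C₀ = x + x²/Ka
C₀ = 3.16 × 10^-2 + (3.16 × 10^-2)²/(6.7 × 10^-4) = 1.52 M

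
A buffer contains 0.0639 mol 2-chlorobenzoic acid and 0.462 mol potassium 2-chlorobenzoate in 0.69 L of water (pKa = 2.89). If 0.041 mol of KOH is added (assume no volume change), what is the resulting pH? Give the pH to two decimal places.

OH- converts ClC6H4COOH to ClC6H4COO-: ClC6H4COOH → 0.0229 mol, ClC6H4COO- → 0.503 mol.
pH = pKa + log([A⁻]/[HA]) = 2.89 + log(0.503/0.0229) = 2.89 +1.342

pH = 4.23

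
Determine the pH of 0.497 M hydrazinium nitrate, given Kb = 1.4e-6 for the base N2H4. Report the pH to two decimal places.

N2H5+ is the conjugate acid of the weak base N2H4.
Ka = Kw/Kb = 1.0×10^-14 / 1.4 × 10^-6 = 7.14 × 10^-9
Ka = [H+]²/(0.497 − [H+]) = 7.14 × 10^-9
Neglecting [H+] in the denominator: [H+] = √(7.14 × 10^-9 × 0.497) = 5.96 × 10^-5 M
([H+]/C₀ = 0.012% < 5%, so the approximation holds.)
pH = −log[H+] = −log(5.96 × 10^-5) = 4.22

pH = 4.22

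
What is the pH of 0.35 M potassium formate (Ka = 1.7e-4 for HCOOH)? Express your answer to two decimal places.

HCOO- is the conjugate base of the weak acid HCOOH.
Kb = Kw/Ka = 1.0×10^-14 / 1.7 × 10^-4 = 5.88 × 10^-11
From the ICE table, Kb = x²/(0.35 − x) = 5.88 × 10^-11.
Assume x ≪ 0.35: x ≈ √(5.88 × 10^-11 × 0.35) = 4.54 × 10^-6 M
pOH = 5.34, so pH = 14.00 − pOH = 8.66

pH = 8.66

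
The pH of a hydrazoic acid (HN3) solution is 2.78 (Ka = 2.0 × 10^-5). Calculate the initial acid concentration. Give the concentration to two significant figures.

[H+] = 10^(-2.78) = 1.66 × 10^-3 M = x
Ka = x²/(C₀ − x) ⇒ C₀ = x + x²/Ka
C₀ = 1.66 × 10^-3 + (1.66 × 10^-3)²/(2.0 × 10^-5) = 1.39 × 10^-1 M

C₀ = 1.4 × 10^-1 M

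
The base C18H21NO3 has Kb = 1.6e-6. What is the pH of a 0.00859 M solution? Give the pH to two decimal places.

pH = 10.07

C18H21NO3 + H2O ⇌ C18H22NO3+ + OH-
From the ICE table, Kb = x²/(0.00859 − x) = 1.6 × 10^-6.
Since Kb ≪ C₀, x ≈ √(Kb·C₀) = 1.17 × 10^-4 M.
pOH = −log(1.17 × 10^-4) = 3.93; pH = 14.00 − 3.93 = 10.07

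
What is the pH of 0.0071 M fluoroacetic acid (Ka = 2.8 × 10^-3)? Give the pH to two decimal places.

pH = 2.49

FCH2COOH ⇌ FCH2COO- + H+
Ka = x²/(0.0071 − x) = 2.8 × 10^-3
The 5% rule fails; solving x² + Ka·x − Ka·C₀ = 0 exactly:
x = (−Ka + √(Ka² + 4·Ka·C₀))/2 = 3.27 × 10^-3 M
pH = −log(3.27 × 10^-3) = 2.49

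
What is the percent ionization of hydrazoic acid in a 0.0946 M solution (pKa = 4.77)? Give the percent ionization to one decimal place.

1.3%

HN3 ⇌ N3- + H+; let x = [H+] at equilibrium.
Ka = 10^(−4.77) = 1.70 × 10^-5
x ≈ √(Ka·C₀) = √(1.70 × 10^-5 × 0.0946) = 1.27 × 10^-3 M
% ionization = x/C₀ × 100% = 1.27 × 10^-3/0.0946 × 100% = 1.3%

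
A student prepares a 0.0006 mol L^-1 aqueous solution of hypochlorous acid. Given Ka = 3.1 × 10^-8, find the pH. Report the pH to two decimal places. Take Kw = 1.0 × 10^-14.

HOCl ⇌ OCl- + H+
From the ICE table, Ka = x²/(0.0006 − x) = 3.1 × 10^-8.
Neglecting x in the denominator: x = √(3.1 × 10^-8 × 0.0006) = 4.31 × 10^-6 M
Check: 0.72% ionized — well under 5%, approximation valid.
pH = −log(4.31 × 10^-6) = 5.37

pH = 5.37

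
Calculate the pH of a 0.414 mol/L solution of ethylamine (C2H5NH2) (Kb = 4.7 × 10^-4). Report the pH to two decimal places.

C2H5NH2 + H2O ⇌ C2H5NH3+ + OH-
Kb = x²/(0.414 − x) = 4.7 × 10^-4
Neglecting x in the denominator: x = √(4.7 × 10^-4 × 0.414) = 1.39 × 10^-2 M
pOH = −log(1.39 × 10^-2) = 1.86; pH = 14.00 − 1.86 = 12.14

pH = 12.14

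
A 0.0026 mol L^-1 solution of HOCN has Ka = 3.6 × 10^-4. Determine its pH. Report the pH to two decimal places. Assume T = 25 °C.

HOCN ⇌ OCN- + H+
Ka = x²/(0.0026 − x) = 3.6 × 10^-4
Here C₀/Ka ≈ 7.22, so the small-x approximation fails. Use the quadratic:
x = [−0.00036 + √(0.00036² + 3.74e-06)]/2 = 8.04 × 10^-4 M
pH = −log(8.04 × 10^-4) = 3.09

pH = 3.09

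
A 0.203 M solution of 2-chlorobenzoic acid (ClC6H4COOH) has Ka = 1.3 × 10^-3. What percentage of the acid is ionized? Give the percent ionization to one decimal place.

7.7%

ClC6H4COOH ⇌ ClC6H4COO- + H+; let x = [H+] at equilibrium.
Solve x² + 0.0013x − 0.000264 = 0 → x = 1.56 × 10^-2 M
Fraction ionized = 1.56 × 10^-2 / 0.203 = 0.0768 → 7.7%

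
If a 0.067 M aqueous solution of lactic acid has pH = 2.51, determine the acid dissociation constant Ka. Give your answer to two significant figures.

Ka = 1.5 × 10^-4

[H+] = 10^(-2.51) = 3.09 × 10^-3 M
At equilibrium [HA] = 0.067 − 3.09 × 10^-3 = 6.39 × 10^-2 M
Ka = [H+][A-]/[HA] = (3.09 × 10^-3)² / 6.39 × 10^-2 = 1.5 × 10^-4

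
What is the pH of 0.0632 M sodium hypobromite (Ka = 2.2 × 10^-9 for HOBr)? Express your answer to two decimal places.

pH = 10.73

OBr- is the conjugate base of the weak acid HOBr.
Kb = Kw/Ka = 1.0×10^-14 / 2.2 × 10^-9 = 4.55 × 10^-6
From the ICE table, Kb = x²/(0.0632 − x) = 4.55 × 10^-6.
Since Kb ≪ C₀, x ≈ √(Kb·C₀) = 5.36 × 10^-4 M.
Check: 0.85% ionized — well under 5%, approximation valid.
pOH = −log(5.36 × 10^-4) = 3.27; pH = 14.00 − 3.27 = 10.73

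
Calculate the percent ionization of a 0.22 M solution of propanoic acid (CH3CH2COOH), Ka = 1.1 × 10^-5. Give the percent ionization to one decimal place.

0.7%

CH3CH2COOH ⇌ CH3CH2COO- + H+; let x = [H+] at equilibrium.
x ≈ √(Ka·C₀) = √(1.1 × 10^-5 × 0.22) = 1.56 × 10^-3 M
Fraction ionized = 1.56 × 10^-3 / 0.22 = 0.0071 → 0.7%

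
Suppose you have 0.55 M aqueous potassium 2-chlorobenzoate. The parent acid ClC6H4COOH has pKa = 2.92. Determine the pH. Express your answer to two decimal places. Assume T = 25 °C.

ClC6H4COO- is the conjugate base of the weak acid ClC6H4COOH.
Ka = 10^(−2.92) = 1.20 × 10^-3
Kb = Kw/Ka = 1.0×10^-14 / 1.20 × 10^-3 = 8.33 × 10^-12
From the ICE table, Kb = x²/(0.55 − x) = 8.33 × 10^-12.
Since Kb ≪ C₀, x ≈ √(Kb·C₀) = 2.14 × 10^-6 M.
(x/C₀ = 0.00039% < 5%, so the approximation holds.)
pOH = −log(2.14 × 10^-6) = 5.67; pH = 14.00 − 5.67 = 8.33

pH = 8.33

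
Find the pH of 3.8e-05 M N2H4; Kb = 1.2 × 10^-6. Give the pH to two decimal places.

N2H4 + H2O ⇌ N2H5+ + OH-
From the ICE table, Kb = [OH-]²/(3.8e-05 − [OH-]) = 1.2 × 10^-6.
[OH-] is not negligible relative to C₀; solve [OH-]² + 1.2e-06·[OH-] − 4.56e-11 = 0.
[OH-] = (−Kb + √(Kb² + 4·Kb·C₀))/2 = 6.18 × 10^-6 M
pOH = −log(6.18 × 10^-6) = 5.21; pH = 14.00 − 5.21 = 8.79

pH = 8.79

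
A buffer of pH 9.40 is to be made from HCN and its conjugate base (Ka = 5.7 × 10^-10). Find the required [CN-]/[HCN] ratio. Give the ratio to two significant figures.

pKa = -log(5.7 × 10^-10) = 9.244
pH = pKa + log(r) ⇒ log(r) = 9.40 − 9.244 = +0.156
r = [CN-]/[HCN] = 10^(+0.156) = 1.43

ratio = 1.4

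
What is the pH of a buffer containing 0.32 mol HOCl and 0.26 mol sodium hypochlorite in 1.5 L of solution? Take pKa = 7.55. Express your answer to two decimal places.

pH = 7.46

pH = pKa + log([A⁻]/[HA]) = 7.55 + log(0.26/0.32)
pH = 7.55 + (-0.090) = 7.46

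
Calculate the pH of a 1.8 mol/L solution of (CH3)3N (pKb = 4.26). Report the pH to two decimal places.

(CH3)3N + H2O ⇌ (CH3)3NH+ + OH-
Kb = 10^(−4.26) = 5.50 × 10^-5
Kb = [OH-]²/(1.8 − [OH-]) = 5.50 × 10^-5
Neglecting [OH-] in the denominator: [OH-] = √(5.50 × 10^-5 × 1.8) = 9.95 × 10^-3 M
Check: 0.55% ionized — well under 5%, approximation valid.
pOH = −log(9.95 × 10^-3) = 2.00; pH = 14.00 − 2.00 = 12.00

pH = 12.00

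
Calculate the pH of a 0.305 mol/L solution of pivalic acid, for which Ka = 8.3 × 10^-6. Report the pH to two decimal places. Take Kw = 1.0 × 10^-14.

pH = 2.80

(CH3)3CCOOH ⇌ (CH3)3CCOO- + H+
From the ICE table, Ka = x²/(0.305 − x) = 8.3 × 10^-6.
Since Ka ≪ C₀, x ≈ √(Ka·C₀) = 1.59 × 10^-3 M.
pH = −log[H+] = −log(1.59 × 10^-3) = 2.80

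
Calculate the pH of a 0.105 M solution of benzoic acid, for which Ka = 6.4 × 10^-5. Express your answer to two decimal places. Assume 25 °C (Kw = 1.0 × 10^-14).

C6H5COOH ⇌ C6H5COO- + H+
Ka = [H+]²/(0.105 − [H+]) = 6.4 × 10^-5
Since Ka ≪ C₀, [H+] ≈ √(Ka·C₀) = 2.59 × 10^-3 M.
([H+]/C₀ = 2.5% < 5%, so the approximation holds.)
pH = −log(2.59 × 10^-3) = 2.59

pH = 2.59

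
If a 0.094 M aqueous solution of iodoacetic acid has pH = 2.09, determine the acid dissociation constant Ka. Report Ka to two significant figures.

Ka = 7.7 × 10^-4

[H+] = 10^(-2.09) = 8.13 × 10^-3 M
At equilibrium [HA] = 0.094 − 8.13 × 10^-3 = 8.59 × 10^-2 M
Ka = [H+][A-]/[HA] = (8.13 × 10^-3)² / 8.59 × 10^-2 = 7.7 × 10^-4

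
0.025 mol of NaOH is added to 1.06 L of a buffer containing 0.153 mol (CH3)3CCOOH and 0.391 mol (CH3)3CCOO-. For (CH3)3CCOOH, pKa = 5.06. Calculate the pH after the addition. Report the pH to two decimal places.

After neutralization: n((CH3)3CCOOH) = 0.128 mol, n((CH3)3CCOO-) = 0.416 mol.
Henderson–Hasselbalch with mole ratio 0.416/0.128: pH = 5.06 + (+0.512)

pH = 5.57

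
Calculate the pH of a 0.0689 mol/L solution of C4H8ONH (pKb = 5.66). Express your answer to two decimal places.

pH = 10.59

C4H8ONH + H2O ⇌ C4H8ONH2+ + OH-
Kb = 10^(−5.66) = 2.19 × 10^-6
From the ICE table, Kb = x²/(0.0689 − x) = 2.19 × 10^-6.
Since Kb ≪ C₀, x ≈ √(Kb·C₀) = 3.88 × 10^-4 M.
(x/C₀ = 0.56% < 5%, so the approximation holds.)
pOH = −log(3.88 × 10^-4) = 3.41; pH = 14.00 − 3.41 = 10.59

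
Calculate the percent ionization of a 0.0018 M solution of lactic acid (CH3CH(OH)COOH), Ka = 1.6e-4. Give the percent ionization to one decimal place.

CH3CH(OH)COOH ⇌ CH3CH(OH)COO- + H+; let x = [H+] at equilibrium.
Solve x² + 0.00016x − 2.88e-07 = 0 → x = 4.63 × 10^-4 M
Fraction ionized = 4.63 × 10^-4 / 0.0018 = 0.2572 → 25.7%

25.7%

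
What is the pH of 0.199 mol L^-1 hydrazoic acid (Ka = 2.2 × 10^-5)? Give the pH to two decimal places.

pH = 2.68

HN3 ⇌ N3- + H+
Ka = x²/(0.199 − x) = 2.2 × 10^-5
Since Ka ≪ C₀, x ≈ √(Ka·C₀) = 2.09 × 10^-3 M.
(x/C₀ = 1.1% < 5%, so the approximation holds.)
pH = −log[H+] = −log(2.09 × 10^-3) = 2.68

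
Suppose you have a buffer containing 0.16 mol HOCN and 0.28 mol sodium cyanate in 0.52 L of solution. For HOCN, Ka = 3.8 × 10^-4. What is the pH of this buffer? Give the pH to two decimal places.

pH = 3.66

pKa = −log(3.8 × 10^-4) = 3.420
Using pH = pKa + log([base]/[acid]) with [base]/[acid] = 0.28/0.16:
pH = 3.420 + (+0.243) = 3.66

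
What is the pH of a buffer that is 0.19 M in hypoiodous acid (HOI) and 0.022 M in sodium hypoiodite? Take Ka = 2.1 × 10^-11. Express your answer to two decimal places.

pKa = −log(2.1 × 10^-11) = 10.678
Using pH = pKa + log([base]/[acid]) with [base]/[acid] = 0.022/0.19:
pH = 10.678 + (-0.936) = 9.74

pH = 9.74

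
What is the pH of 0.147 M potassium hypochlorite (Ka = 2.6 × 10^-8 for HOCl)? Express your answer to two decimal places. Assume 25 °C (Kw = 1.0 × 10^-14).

OCl- is the conjugate base of the weak acid HOCl.
Kb = Kw/Ka = 1.0×10^-14 / 2.6 × 10^-8 = 3.85 × 10^-7
Kb = [OH-]²/(0.147 − [OH-]) = 3.85 × 10^-7
Assume [OH-] ≪ 0.147: [OH-] ≈ √(3.85 × 10^-7 × 0.147) = 2.38 × 10^-4 M
Check: 0.16% ionized — well under 5%, approximation valid.
pOH = 3.62, so pH = 14.00 − pOH = 10.38

pH = 10.38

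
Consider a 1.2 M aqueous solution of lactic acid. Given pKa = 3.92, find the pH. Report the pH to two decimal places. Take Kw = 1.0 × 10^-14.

CH3CH(OH)COOH ⇌ CH3CH(OH)COO- + H+
Ka = 10^(−3.92) = 1.20 × 10^-4
Ka = [H+]²/(1.2 − [H+]) = 1.20 × 10^-4
Neglecting [H+] in the denominator: [H+] = √(1.20 × 10^-4 × 1.2) = 1.20 × 10^-2 M
([H+]/C₀ = 1% < 5%, so the approximation holds.)
pH = −log(1.20 × 10^-2) = 1.92

pH = 1.92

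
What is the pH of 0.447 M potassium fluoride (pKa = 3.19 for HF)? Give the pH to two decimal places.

pH = 8.42

F- is the conjugate base of the weak acid HF.
Ka = 10^(−3.19) = 6.46 × 10^-4
Kb = Kw/Ka = 1.0×10^-14 / 6.46 × 10^-4 = 1.55 × 10^-11
Kb = [OH-]²/(0.447 − [OH-]) = 1.55 × 10^-11
Assume [OH-] ≪ 0.447: [OH-] ≈ √(1.55 × 10^-11 × 0.447) = 2.63 × 10^-6 M
([OH-]/C₀ = 0.00059% < 5%, so the approximation holds.)
pOH = −log(2.63 × 10^-6) = 5.58; pH = 14.00 − 5.58 = 8.42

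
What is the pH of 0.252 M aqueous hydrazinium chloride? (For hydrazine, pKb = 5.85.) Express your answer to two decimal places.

N2H5+ is the conjugate acid of the weak base N2H4.
Kb = 10^(−5.85) = 1.41 × 10^-6
Ka = Kw/Kb = 1.0×10^-14 / 1.41 × 10^-6 = 7.09 × 10^-9
Ka = x²/(0.252 − x) = 7.09 × 10^-9
Assume x ≪ 0.252: x ≈ √(7.09 × 10^-9 × 0.252) = 4.23 × 10^-5 M
Check: 0.017% ionized — well under 5%, approximation valid.
pH = −log[H+] = −log(4.23 × 10^-5) = 4.37

pH = 4.37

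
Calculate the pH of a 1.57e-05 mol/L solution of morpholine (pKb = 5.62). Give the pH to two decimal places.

pH = 8.70

C4H8ONH + H2O ⇌ C4H8ONH2+ + OH-
Kb = 10^(−5.62) = 2.40 × 10^-6
Kb = x²/(1.57e-05 − x) = 2.40 × 10^-6
The 5% rule fails; solving x² + Kb·x − Kb·C₀ = 0 exactly:
x = (−Kb + √(Kb² + 4·Kb·C₀))/2 = 5.05 × 10^-6 M
pOH = −log(5.05 × 10^-6) = 5.30; pH = 14.00 − 5.30 = 8.70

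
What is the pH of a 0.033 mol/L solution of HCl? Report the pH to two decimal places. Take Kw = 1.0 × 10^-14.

pH = 1.48

HCl is a strong acid and dissociates completely, so [H+] = 0.033 M.
pH = -log(0.033) = 1.48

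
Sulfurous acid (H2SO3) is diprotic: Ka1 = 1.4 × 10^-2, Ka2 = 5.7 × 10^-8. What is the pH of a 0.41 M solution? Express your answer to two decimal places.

pH = 1.16

Since Ka1 ≫ Ka2, the first ionization dominates [H+].
Ka1 = x²/(0.41 − x) = 1.4 × 10^-2
Solving the quadratic: x = (−Ka1 + √(Ka1² + 4·Ka1·C₀))/2 = 6.91 × 10^-2 M
pH = −log(6.91 × 10^-2) = 1.16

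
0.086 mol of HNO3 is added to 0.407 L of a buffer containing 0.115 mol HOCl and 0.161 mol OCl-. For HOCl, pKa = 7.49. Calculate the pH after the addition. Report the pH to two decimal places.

pH = 7.06

Added H+ converts OCl- to HOCl: HOCl → 0.201 mol, OCl- → 0.075 mol.
Henderson–Hasselbalch with mole ratio 0.075/0.201: pH = 7.49 + (-0.428)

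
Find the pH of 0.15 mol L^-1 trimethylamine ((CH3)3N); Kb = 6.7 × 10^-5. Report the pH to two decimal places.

(CH3)3N + H2O ⇌ (CH3)3NH+ + OH-
Kb = x²/(0.15 − x) = 6.7 × 10^-5
Neglecting x in the denominator: x = √(6.7 × 10^-5 × 0.15) = 3.17 × 10^-3 M
(x/C₀ = 2.1% < 5%, so the approximation holds.)
pOH = 2.50, so pH = 14.00 − pOH = 11.50

pH = 11.50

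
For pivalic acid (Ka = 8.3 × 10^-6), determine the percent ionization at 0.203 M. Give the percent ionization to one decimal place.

(CH3)3CCOOH ⇌ (CH3)3CCOO- + H+; let x = [H+] at equilibrium.
x ≈ √(Ka·C₀) = √(8.3 × 10^-6 × 0.203) = 1.30 × 10^-3 M
% ionization = x/C₀ × 100% = 1.30 × 10^-3/0.203 × 100% = 0.6%

0.6%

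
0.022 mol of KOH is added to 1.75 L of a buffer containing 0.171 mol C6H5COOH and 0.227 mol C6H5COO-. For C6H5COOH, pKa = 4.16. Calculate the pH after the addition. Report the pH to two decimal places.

OH- converts C6H5COOH to C6H5COO-: C6H5COOH → 0.149 mol, C6H5COO- → 0.249 mol.
pH = pKa + log(n_C6H5COO-/n_C6H5COOH) = 4.16 + log(0.249/0.149) = 4.16 + (+0.223)

pH = 4.38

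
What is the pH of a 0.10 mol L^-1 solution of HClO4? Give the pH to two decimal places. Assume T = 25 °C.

pH = 1.00

HClO4 is a strong acid and dissociates completely, so [H+] = 0.10 M.
pH = -log(0.1) = 1.00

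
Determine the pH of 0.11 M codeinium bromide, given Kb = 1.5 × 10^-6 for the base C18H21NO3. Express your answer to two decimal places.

C18H22NO3+ is the conjugate acid of the weak base C18H21NO3.
Ka = Kw/Kb = 1.0×10^-14 / 1.5 × 10^-6 = 6.67 × 10^-9
Ka = x²/(0.11 − x) = 6.67 × 10^-9
Since Ka ≪ C₀, x ≈ √(Ka·C₀) = 2.71 × 10^-5 M.
(x/C₀ = 0.025% < 5%, so the approximation holds.)
pH = −log[H+] = −log(2.71 × 10^-5) = 4.57

pH = 4.57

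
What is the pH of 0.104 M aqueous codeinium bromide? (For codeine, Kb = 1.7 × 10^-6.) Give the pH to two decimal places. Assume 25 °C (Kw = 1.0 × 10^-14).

pH = 4.61

C18H22NO3+ is the conjugate acid of the weak base C18H21NO3.
Ka = Kw/Kb = 1.0×10^-14 / 1.7 × 10^-6 = 5.88 × 10^-9
From the ICE table, Ka = x²/(0.104 − x) = 5.88 × 10^-9.
Neglecting x in the denominator: x = √(5.88 × 10^-9 × 0.104) = 2.47 × 10^-5 M
pH = −log(2.47 × 10^-5) = 4.61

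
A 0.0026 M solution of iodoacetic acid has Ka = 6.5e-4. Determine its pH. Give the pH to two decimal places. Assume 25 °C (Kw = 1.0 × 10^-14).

ICH2COOH ⇌ ICH2COO- + H+
From the ICE table, Ka = [H+]²/(0.0026 − [H+]) = 6.5 × 10^-4.
The 5% rule fails; solving [H+]² + Ka·[H+] − Ka·C₀ = 0 exactly:
[H+] = [−0.00065 + √(0.00065² + 6.76e-06)]/2 = 1.02 × 10^-3 M
pH = −log[H+] = −log(1.02 × 10^-3) = 2.99

pH = 2.99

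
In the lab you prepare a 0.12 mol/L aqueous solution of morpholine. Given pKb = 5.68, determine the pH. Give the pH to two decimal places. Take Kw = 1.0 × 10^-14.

C4H8ONH + H2O ⇌ C4H8ONH2+ + OH-
Kb = 10^(−5.68) = 2.09 × 10^-6
From the ICE table, Kb = [OH-]²/(0.12 − [OH-]) = 2.09 × 10^-6.
Assume [OH-] ≪ 0.12: [OH-] ≈ √(2.09 × 10^-6 × 0.12) = 5.01 × 10^-4 M
Check: 0.42% ionized — well under 5%, approximation valid.
pOH = −log(5.01 × 10^-4) = 3.30; pH = 14.00 − 3.30 = 10.70

pH = 10.70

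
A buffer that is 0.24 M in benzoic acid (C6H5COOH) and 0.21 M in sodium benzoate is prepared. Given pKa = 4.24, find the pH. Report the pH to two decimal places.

pH = pKa + log([A⁻]/[HA]) = 4.24 + log(0.21/0.24)
pH = 4.24 + (-0.058) = 4.18

pH = 4.18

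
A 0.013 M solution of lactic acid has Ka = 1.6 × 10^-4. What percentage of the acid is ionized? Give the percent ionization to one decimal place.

10.5%

CH3CH(OH)COOH ⇌ CH3CH(OH)COO- + H+; let x = [H+] at equilibrium.
Solve x² + 0.00016x − 2.08e-06 = 0 → x = 1.36 × 10^-3 M
Fraction ionized = 1.36 × 10^-3 / 0.013 = 0.1046 → 10.5%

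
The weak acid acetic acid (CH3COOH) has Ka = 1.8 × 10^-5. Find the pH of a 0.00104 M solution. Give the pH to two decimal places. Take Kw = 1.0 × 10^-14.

pH = 3.89

CH3COOH ⇌ CH3COO- + H+
Ka = [H+]²/(0.00104 − [H+]) = 1.8 × 10^-5
[H+] is not negligible relative to C₀; solve [H+]² + 1.8e-05·[H+] − 1.87e-08 = 0.
[H+] = [−1.8e-05 + √(1.8e-05² + 7.49e-08)]/2 = 1.28 × 10^-4 M
pH = −log[H+] = −log(1.28 × 10^-4) = 3.89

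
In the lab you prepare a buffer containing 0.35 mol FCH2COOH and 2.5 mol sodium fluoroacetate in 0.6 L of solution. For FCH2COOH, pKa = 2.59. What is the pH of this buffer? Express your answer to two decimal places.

pH = pKa + log([A⁻]/[HA]) = 2.59 + log(2.5/0.35)
pH = 2.59 + (+0.854) = 3.44

pH = 3.44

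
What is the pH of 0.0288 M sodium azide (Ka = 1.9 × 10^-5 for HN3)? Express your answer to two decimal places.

pH = 8.59

N3- is the conjugate base of the weak acid HN3.
Kb = Kw/Ka = 1.0×10^-14 / 1.9 × 10^-5 = 5.26 × 10^-10
Let x = [OH-] at equilibrium. Kb = x²/(0.0288 − x).
Assume x ≪ 0.0288: x ≈ √(5.26 × 10^-10 × 0.0288) = 3.89 × 10^-6 M
pOH = −log(3.89 × 10^-6) = 5.41; pH = 14.00 − 5.41 = 8.59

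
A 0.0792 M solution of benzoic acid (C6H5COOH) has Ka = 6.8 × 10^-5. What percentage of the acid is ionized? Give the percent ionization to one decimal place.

2.9%

C6H5COOH ⇌ C6H5COO- + H+; let x = [H+] at equilibrium.
x ≈ √(Ka·C₀) = √(6.8 × 10^-5 × 0.0792) = 2.32 × 10^-3 M
% ionization = x/C₀ × 100% = 2.32 × 10^-3/0.0792 × 100% = 2.9%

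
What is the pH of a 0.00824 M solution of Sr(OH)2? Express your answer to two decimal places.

Sr(OH)2 is a strong base (each formula unit releases 2 OH-); [OH-] = 0.0165 M.
pOH = -log(0.0165) = 1.78
pH = 14.00 - 1.78 = 12.22

pH = 12.22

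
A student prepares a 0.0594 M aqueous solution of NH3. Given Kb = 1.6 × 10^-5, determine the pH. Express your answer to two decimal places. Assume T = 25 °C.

NH3 + H2O ⇌ NH4+ + OH-
Kb = [OH-]²/(0.0594 − [OH-]) = 1.6 × 10^-5
Since Kb ≪ C₀, [OH-] ≈ √(Kb·C₀) = 9.75 × 10^-4 M.
([OH-]/C₀ = 1.6% < 5%, so the approximation holds.)
pOH = 3.01, so pH = 14.00 − pOH = 10.99

pH = 10.99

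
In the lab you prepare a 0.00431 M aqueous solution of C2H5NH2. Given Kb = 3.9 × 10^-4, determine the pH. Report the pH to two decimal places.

pH = 11.05

C2H5NH2 + H2O ⇌ C2H5NH3+ + OH-
From the ICE table, Kb = x²/(0.00431 − x) = 3.9 × 10^-4.
x is not negligible relative to C₀; solve x² + 0.00039·x − 1.68e-06 = 0.
x = (−Kb + √(Kb² + 4·Kb·C₀))/2 = 1.12 × 10^-3 M
pOH = 2.95, so pH = 14.00 − pOH = 11.05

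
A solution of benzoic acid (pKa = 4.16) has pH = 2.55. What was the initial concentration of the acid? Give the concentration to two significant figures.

C₀ = 1.2 × 10^-1 M

[H+] = 10^(-2.55) = 2.82 × 10^-3 M = x
Ka = 10^(−4.16) = 6.92 × 10^-5
Ka = x²/(C₀ − x) ⇒ C₀ = x + x²/Ka
C₀ = 2.82 × 10^-3 + (2.82 × 10^-3)²/(6.92 × 10^-5) = 1.18 × 10^-1 M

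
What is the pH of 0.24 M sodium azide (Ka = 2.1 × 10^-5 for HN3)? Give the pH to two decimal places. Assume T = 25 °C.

pH = 9.03

N3- is the conjugate base of the weak acid HN3.
Kb = Kw/Ka = 1.0×10^-14 / 2.1 × 10^-5 = 4.76 × 10^-10
Kb = [OH-]²/(0.24 − [OH-]) = 4.76 × 10^-10
Since Kb ≪ C₀, [OH-] ≈ √(Kb·C₀) = 1.07 × 10^-5 M.
Check: 0.0045% ionized — well under 5%, approximation valid.
pOH = 4.97, so pH = 14.00 − pOH = 9.03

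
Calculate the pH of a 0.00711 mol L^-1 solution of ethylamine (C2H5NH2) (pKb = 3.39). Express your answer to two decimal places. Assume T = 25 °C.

C2H5NH2 + H2O ⇌ C2H5NH3+ + OH-
Kb = 10^(−3.39) = 4.07 × 10^-4
Kb = [OH-]²/(0.00711 − [OH-]) = 4.07 × 10^-4
The 5% rule fails; solving [OH-]² + Kb·[OH-] − Kb·C₀ = 0 exactly:
[OH-] = [−0.000407 + √(0.000407² + 1.16e-05)]/2 = 1.51 × 10^-3 M
pOH = −log(1.51 × 10^-3) = 2.82; pH = 14.00 − 2.82 = 11.18

pH = 11.18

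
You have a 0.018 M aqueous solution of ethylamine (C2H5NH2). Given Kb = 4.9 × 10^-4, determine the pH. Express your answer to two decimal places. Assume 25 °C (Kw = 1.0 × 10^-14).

pH = 11.44

C2H5NH2 + H2O ⇌ C2H5NH3+ + OH-
Kb = x²/(0.018 − x) = 4.9 × 10^-4
The 5% rule fails; solving x² + Kb·x − Kb·C₀ = 0 exactly:
x = [−0.00049 + √(0.00049² + 3.53e-05)]/2 = 2.73 × 10^-3 M
pOH = 2.56, so pH = 14.00 − pOH = 11.44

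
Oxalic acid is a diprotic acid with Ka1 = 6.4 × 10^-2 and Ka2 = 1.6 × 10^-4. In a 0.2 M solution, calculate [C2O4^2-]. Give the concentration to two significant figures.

1.6 × 10^-4 M

First ionization gives [H+] ≈ [HC2O4-] = 8.56 × 10^-2 M.
Second step: Ka2 = [H+][C2O4^2-]/[HC2O4-] ≈ [C2O4^2-] (since [H+] ≈ [HC2O4-]).
So [C2O4^2-] ≈ Ka2.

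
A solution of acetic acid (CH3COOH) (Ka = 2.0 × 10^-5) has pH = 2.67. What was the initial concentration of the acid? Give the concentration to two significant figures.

[H+] = 10^(-2.67) = 2.14 × 10^-3 M = x
Ka = x²/(C₀ − x) ⇒ C₀ = x + x²/Ka
C₀ = 2.14 × 10^-3 + (2.14 × 10^-3)²/(2.0 × 10^-5) = 2.31 × 10^-1 M

C₀ = 2.3 × 10^-1 M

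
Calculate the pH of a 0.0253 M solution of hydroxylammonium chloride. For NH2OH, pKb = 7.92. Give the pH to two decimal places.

NH3OH+ is the conjugate acid of the weak base NH2OH.
Kb = 10^(−7.92) = 1.20 × 10^-8
Ka = Kw/Kb = 1.0×10^-14 / 1.20 × 10^-8 = 8.33 × 10^-7
From the ICE table, Ka = x²/(0.0253 − x) = 8.33 × 10^-7.
Neglecting x in the denominator: x = √(8.33 × 10^-7 × 0.0253) = 1.45 × 10^-4 M
pH = −log[H+] = −log(1.45 × 10^-4) = 3.84

pH = 3.84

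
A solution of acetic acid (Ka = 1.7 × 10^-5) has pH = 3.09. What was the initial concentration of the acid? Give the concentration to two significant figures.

C₀ = 4.0 × 10^-2 M

[H+] = 10^(-3.09) = 8.13 × 10^-4 M = x
Ka = x²/(C₀ − x) ⇒ C₀ = x + x²/Ka
C₀ = 8.13 × 10^-4 + (8.13 × 10^-4)²/(1.7 × 10^-5) = 3.97 × 10^-2 M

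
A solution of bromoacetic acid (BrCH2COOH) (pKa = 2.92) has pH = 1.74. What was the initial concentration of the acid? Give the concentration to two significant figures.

[H+] = 10^(-1.74) = 1.82 × 10^-2 M = x
Ka = 10^(−2.92) = 1.20 × 10^-3
Ka = x²/(C₀ − x) ⇒ C₀ = x + x²/Ka
C₀ = 1.82 × 10^-2 + (1.82 × 10^-2)²/(1.20 × 10^-3) = 2.94 × 10^-1 M

C₀ = 2.9 × 10^-1 M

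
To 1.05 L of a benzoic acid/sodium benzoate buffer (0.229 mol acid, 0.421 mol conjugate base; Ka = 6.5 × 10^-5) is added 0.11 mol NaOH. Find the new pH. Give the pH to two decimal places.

After neutralization: n(C6H5COOH) = 0.119 mol, n(C6H5COO-) = 0.531 mol.
pKa = −log(6.5 × 10^-5) = 4.187
pH = pKa + log(n_C6H5COO-/n_C6H5COOH) = 4.187 + log(0.531/0.119) = 4.187 + (+0.650)

pH = 4.84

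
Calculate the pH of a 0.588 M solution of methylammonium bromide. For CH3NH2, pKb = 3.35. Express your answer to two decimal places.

CH3NH3+ is the conjugate acid of the weak base CH3NH2.
Kb = 10^(−3.35) = 4.47 × 10^-4
Ka = Kw/Kb = 1.0×10^-14 / 4.47 × 10^-4 = 2.24 × 10^-11
Ka = [H+]²/(0.588 − [H+]) = 2.24 × 10^-11
Assume [H+] ≪ 0.588: [H+] ≈ √(2.24 × 10^-11 × 0.588) = 3.63 × 10^-6 M
Check: 0.00062% ionized — well under 5%, approximation valid.
pH = −log[H+] = −log(3.63 × 10^-6) = 5.44

pH = 5.44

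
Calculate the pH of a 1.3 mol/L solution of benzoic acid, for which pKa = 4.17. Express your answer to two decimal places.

C6H5COOH ⇌ C6H5COO- + H+
Ka = 10^(−4.17) = 6.76 × 10^-5
From the ICE table, Ka = [H+]²/(1.3 − [H+]) = 6.76 × 10^-5.
Neglecting [H+] in the denominator: [H+] = √(6.76 × 10^-5 × 1.3) = 9.37 × 10^-3 M
Check: 0.72% ionized — well under 5%, approximation valid.
pH = −log[H+] = −log(9.37 × 10^-3) = 2.03

pH = 2.03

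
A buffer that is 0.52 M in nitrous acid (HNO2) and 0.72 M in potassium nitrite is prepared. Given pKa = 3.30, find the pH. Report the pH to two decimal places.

pH = 3.44

Henderson–Hasselbalch: pH = pKa + log([NO2-]/[HNO2]) = 3.30 + log(0.72/0.52)
pH = 3.30 + (+0.141) = 3.44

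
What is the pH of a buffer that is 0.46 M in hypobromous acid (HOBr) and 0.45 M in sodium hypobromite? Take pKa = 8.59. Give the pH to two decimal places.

pH = pKa + log([A⁻]/[HA]) = 8.59 + log(0.45/0.46)
pH = 8.59 + (-0.010) = 8.58

pH = 8.58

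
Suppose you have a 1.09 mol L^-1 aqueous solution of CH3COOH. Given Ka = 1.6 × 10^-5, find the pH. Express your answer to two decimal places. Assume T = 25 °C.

CH3COOH ⇌ CH3COO- + H+
From the ICE table, Ka = x²/(1.09 − x) = 1.6 × 10^-5.
Assume x ≪ 1.09: x ≈ √(1.6 × 10^-5 × 1.09) = 4.18 × 10^-3 M
Check: 0.38% ionized — well under 5%, approximation valid.
pH = −log(4.18 × 10^-3) = 2.38

pH = 2.38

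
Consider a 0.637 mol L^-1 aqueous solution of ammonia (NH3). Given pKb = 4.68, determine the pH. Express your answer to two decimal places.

NH3 + H2O ⇌ NH4+ + OH-
Kb = 10^(−4.68) = 2.09 × 10^-5
From the ICE table, Kb = [OH-]²/(0.637 − [OH-]) = 2.09 × 10^-5.
Since Kb ≪ C₀, [OH-] ≈ √(Kb·C₀) = 3.65 × 10^-3 M.
([OH-]/C₀ = 0.57% < 5%, so the approximation holds.)
pOH = 2.44, so pH = 14.00 − pOH = 11.56

pH = 11.56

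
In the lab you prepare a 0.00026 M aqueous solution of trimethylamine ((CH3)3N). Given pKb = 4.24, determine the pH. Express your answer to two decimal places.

(CH3)3N + H2O ⇌ (CH3)3NH+ + OH-
Kb = 10^(−4.24) = 5.75 × 10^-5
From the ICE table, Kb = [OH-]²/(0.00026 − [OH-]) = 5.75 × 10^-5.
The 5% rule fails; solving [OH-]² + Kb·[OH-] − Kb·C₀ = 0 exactly:
[OH-] = [−5.75e-05 + √(5.75e-05² + 5.98e-08)]/2 = 9.69 × 10^-5 M
pOH = −log(9.69 × 10^-5) = 4.01; pH = 14.00 − 4.01 = 9.99

pH = 9.99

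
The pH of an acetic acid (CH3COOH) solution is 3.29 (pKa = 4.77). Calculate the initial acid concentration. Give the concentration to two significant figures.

C₀ = 1.6 × 10^-2 M

[H+] = 10^(-3.29) = 5.13 × 10^-4 M = x
Ka = 10^(−4.77) = 1.70 × 10^-5
Ka = x²/(C₀ − x) ⇒ C₀ = x + x²/Ka
C₀ = 5.13 × 10^-4 + (5.13 × 10^-4)²/(1.70 × 10^-5) = 1.60 × 10^-2 M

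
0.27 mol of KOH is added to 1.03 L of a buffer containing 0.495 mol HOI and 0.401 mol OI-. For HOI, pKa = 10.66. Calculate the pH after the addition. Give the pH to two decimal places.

pH = 11.13

OH- converts HOI to OI-: HOI → 0.225 mol, OI- → 0.671 mol.
pH = pKa + log(n_OI-/n_HOI) = 10.66 + log(0.671/0.225) = 10.66 + (+0.475)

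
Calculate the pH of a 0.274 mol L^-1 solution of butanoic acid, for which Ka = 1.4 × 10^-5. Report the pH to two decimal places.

pH = 2.71

CH3(CH2)2COOH ⇌ CH3(CH2)2COO- + H+
Let x = [H+] at equilibrium. Ka = x²/(0.274 − x).
Assume x ≪ 0.274: x ≈ √(1.4 × 10^-5 × 0.274) = 1.96 × 10^-3 M
Check: 0.71% ionized — well under 5%, approximation valid.
pH = −log(1.96 × 10^-3) = 2.71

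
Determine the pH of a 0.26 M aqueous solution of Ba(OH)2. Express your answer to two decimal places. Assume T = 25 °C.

pH = 13.72

Ba(OH)2 is a strong base (each formula unit releases 2 OH-); [OH-] = 0.52 M.
pOH = -log(0.52) = 0.28
pH = 14.00 - 0.28 = 13.72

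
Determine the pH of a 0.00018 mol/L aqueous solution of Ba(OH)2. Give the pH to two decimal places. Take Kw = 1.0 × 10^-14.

pH = 10.56

Ba(OH)2 is a strong base (each formula unit releases 2 OH-); [OH-] = 0.00036 M.
pOH = -log(0.00036) = 3.44
pH = 14.00 - 3.44 = 10.56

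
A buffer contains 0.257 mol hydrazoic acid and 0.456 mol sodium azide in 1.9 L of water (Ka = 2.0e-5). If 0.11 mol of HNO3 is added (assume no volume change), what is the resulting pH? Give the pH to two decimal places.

Added H+ converts N3- to HN3: HN3 → 0.367 mol, N3- → 0.346 mol.
pKa = −log(2.0 × 10^-5) = 4.699
pH = pKa + log(n_N3-/n_HN3) = 4.699 + log(0.346/0.367) = 4.699 + (-0.026)

pH = 4.67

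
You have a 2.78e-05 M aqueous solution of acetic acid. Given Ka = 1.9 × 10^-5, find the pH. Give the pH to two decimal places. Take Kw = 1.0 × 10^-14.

CH3COOH ⇌ CH3COO- + H+
Ka = x²/(2.78e-05 − x) = 1.9 × 10^-5
Here C₀/Ka ≈ 1.46, so the small-x approximation fails. Use the quadratic:
x = (−Ka + √(Ka² + 4·Ka·C₀))/2 = 1.54 × 10^-5 M
pH = −log[H+] = −log(1.54 × 10^-5) = 4.81

pH = 4.81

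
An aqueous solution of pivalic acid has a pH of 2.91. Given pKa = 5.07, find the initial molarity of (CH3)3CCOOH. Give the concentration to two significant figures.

C₀ = 1.8 × 10^-1 M

[H+] = 10^(-2.91) = 1.23 × 10^-3 M = x
Ka = 10^(−5.07) = 8.51 × 10^-6
Ka = x²/(C₀ − x) ⇒ C₀ = x + x²/Ka
C₀ = 1.23 × 10^-3 + (1.23 × 10^-3)²/(8.51 × 10^-6) = 1.79 × 10^-1 M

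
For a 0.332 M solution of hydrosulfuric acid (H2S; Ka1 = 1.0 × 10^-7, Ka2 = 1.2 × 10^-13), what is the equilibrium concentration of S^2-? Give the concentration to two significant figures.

1.2 × 10^-13 M

First ionization gives [H+] ≈ [HS-] = 1.82 × 10^-4 M.
Second step: Ka2 = [H+][S^2-]/[HS-] ≈ [S^2-] (since [H+] ≈ [HS-]).
So [S^2-] ≈ Ka2.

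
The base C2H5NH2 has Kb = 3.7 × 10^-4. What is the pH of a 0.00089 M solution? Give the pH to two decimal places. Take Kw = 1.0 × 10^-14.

C2H5NH2 + H2O ⇌ C2H5NH3+ + OH-
From the ICE table, Kb = [OH-]²/(0.00089 − [OH-]) = 3.7 × 10^-4.
[OH-] is not negligible relative to C₀; solve [OH-]² + 0.00037·[OH-] − 3.29e-07 = 0.
[OH-] = [−0.00037 + √(0.00037² + 1.32e-06)]/2 = 4.18 × 10^-4 M
pOH = −log(4.18 × 10^-4) = 3.38; pH = 14.00 − 3.38 = 10.62

pH = 10.62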